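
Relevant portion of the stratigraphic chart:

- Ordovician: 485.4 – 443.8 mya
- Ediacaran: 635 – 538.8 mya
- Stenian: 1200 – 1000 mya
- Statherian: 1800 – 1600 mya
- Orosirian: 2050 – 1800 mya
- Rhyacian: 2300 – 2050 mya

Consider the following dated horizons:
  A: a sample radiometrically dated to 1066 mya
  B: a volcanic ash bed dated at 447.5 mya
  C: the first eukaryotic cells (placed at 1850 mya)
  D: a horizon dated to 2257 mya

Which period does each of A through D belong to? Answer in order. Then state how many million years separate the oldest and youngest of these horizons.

A — Stenian; B — Ordovician; C — Orosirian; D — Rhyacian; span 1809.5 million years

Match each age against the start–end ranges in the excerpt: A = 1066 Ma → Stenian (1200–1000); B = 447.5 Ma → Ordovician (485.4–443.8); C = 1850 Ma → Orosirian (2050–1800); D = 2257 Ma → Rhyacian (2300–2050).
The largest age is 2257 Ma and the smallest is 447.5 Ma; their difference is 1809.5 Myr.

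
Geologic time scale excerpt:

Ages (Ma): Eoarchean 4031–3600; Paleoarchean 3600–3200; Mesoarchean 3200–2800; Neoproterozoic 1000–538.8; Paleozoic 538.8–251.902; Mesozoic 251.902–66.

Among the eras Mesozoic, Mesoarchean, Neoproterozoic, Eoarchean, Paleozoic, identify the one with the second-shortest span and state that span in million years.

Paleozoic, 286.898 million years

Durations: Mesozoic 185.902; Mesoarchean 400; Neoproterozoic 461.2; Eoarchean 431; Paleozoic 286.898 Myr.
Sorted shortest-first: Mesozoic (185.902), Paleozoic (286.898), Mesoarchean (400), Eoarchean (431), Neoproterozoic (461.2).
The second shortest is Paleozoic at 286.898 Myr.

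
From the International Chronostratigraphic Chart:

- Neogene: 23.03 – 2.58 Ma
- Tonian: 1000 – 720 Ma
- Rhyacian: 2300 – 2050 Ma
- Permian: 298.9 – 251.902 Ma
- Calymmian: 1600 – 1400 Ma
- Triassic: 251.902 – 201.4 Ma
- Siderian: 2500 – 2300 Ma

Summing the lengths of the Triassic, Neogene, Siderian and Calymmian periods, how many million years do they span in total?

Duration is start − end for each: (251.902 − 201.4) + (23.03 − 2.58) + (2500 − 2300) + (1600 − 1400).
That is 50.502 + 20.45 + 200 + 200, which totals 470.952 million years.

470.952 million years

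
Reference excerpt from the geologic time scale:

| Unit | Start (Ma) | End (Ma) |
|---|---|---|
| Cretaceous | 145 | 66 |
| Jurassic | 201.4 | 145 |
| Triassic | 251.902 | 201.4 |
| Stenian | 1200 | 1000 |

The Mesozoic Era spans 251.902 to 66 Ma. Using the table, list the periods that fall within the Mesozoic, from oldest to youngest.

Triassic, Jurassic, Cretaceous

Periods with both bounds inside 251.902–66 Ma: Triassic (251.902–201.4), Jurassic (201.4–145), Cretaceous (145–66).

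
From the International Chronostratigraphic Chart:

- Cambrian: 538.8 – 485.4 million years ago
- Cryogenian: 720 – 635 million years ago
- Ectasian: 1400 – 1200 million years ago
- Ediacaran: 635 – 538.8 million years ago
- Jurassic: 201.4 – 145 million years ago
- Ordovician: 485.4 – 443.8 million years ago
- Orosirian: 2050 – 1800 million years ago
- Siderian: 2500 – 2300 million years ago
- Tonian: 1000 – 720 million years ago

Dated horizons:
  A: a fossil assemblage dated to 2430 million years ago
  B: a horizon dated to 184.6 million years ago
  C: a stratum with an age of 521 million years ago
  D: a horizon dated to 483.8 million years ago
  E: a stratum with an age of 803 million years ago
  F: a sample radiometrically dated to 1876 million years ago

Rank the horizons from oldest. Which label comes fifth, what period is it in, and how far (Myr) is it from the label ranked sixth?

D, in the Ordovician; 299.2 million years to B

Sorted oldest-first by Ma: A (2430), F (1876), E (803), C (521), D (483.8), B (184.6).
The fifth oldest is D at 483.8 Ma, which lies in 485.4–443.8 Ma: the Ordovician.
The sixth oldest is B at 184.6 Ma; separation = |483.8 − 184.6| = 299.2 Myr.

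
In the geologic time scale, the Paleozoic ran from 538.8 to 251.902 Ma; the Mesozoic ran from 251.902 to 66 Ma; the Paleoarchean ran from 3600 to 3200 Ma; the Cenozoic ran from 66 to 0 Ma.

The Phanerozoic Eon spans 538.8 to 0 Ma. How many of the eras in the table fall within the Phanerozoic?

3

Eras inside 538.8–0 Ma: Paleozoic, Mesozoic, Cenozoic — 3 in total.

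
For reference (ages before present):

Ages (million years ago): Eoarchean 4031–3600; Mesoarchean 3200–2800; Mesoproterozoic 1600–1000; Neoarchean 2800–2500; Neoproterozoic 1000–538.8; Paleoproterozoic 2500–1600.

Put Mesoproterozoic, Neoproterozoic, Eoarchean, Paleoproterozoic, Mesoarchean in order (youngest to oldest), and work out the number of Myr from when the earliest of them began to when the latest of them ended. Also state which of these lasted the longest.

From the excerpt: Mesoproterozoic 1600–1000; Neoproterozoic 1000–538.8; Eoarchean 4031–3600; Paleoproterozoic 2500–1600; Mesoarchean 3200–2800 (Ma).
Larger Ma is earlier, so the oldest is Eoarchean and the youngest is Neoproterozoic; youngest to oldest: Neoproterozoic, Mesoproterozoic, Paleoproterozoic, Mesoarchean, Eoarchean.
Oldest start 4031 minus youngest end 538.8 gives 3492.2 Myr overall.
Individual lengths (start − end): Neoproterozoic 461.2; Mesoproterozoic 600; Mesoarchean 400; Paleoproterozoic 900; Eoarchean 431. The largest is Paleoproterozoic at 900 Myr.

Neoproterozoic, Mesoproterozoic, Paleoproterozoic, Mesoarchean, Eoarchean; total span 3492.2 Myr; longest is Paleoproterozoic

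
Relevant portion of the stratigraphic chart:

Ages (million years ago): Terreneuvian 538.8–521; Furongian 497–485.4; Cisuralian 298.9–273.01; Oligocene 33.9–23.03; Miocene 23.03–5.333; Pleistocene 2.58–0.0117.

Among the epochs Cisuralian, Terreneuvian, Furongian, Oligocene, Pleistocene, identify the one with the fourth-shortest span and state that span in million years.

Durations: Cisuralian 25.89; Terreneuvian 17.8; Furongian 11.6; Oligocene 10.87; Pleistocene 2.5683 Myr.
Sorted shortest-first: Pleistocene (2.5683), Oligocene (10.87), Furongian (11.6), Terreneuvian (17.8), Cisuralian (25.89).
The fourth shortest is Terreneuvian at 17.8 Myr.

Terreneuvian, 17.8 million years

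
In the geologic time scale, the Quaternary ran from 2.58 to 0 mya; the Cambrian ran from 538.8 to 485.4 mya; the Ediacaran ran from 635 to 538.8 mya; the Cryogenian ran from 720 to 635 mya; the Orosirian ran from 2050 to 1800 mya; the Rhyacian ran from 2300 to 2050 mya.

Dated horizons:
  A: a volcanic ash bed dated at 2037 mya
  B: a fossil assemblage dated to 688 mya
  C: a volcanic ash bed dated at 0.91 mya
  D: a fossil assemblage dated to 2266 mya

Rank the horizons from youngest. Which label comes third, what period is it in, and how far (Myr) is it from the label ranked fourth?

Sorted youngest-first by Ma: C (0.91), B (688), A (2037), D (2266).
The third youngest is A at 2037 Ma, which lies in 2050–1800 Ma: the Orosirian.
The fourth youngest is D at 2266 Ma; separation = |2037 − 2266| = 229 Myr.

A, in the Orosirian; 229 million years to D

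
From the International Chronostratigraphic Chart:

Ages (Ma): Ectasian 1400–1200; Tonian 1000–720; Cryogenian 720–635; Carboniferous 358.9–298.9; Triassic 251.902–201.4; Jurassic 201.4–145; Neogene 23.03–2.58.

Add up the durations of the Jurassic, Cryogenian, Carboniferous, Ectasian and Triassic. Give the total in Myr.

451.902 million years

Duration is start − end for each: (201.4 − 145) + (720 − 635) + (358.9 − 298.9) + (1400 − 1200) + (251.902 − 201.4).
That is 56.4 + 85 + 60 + 200 + 50.502, which totals 451.902 million years.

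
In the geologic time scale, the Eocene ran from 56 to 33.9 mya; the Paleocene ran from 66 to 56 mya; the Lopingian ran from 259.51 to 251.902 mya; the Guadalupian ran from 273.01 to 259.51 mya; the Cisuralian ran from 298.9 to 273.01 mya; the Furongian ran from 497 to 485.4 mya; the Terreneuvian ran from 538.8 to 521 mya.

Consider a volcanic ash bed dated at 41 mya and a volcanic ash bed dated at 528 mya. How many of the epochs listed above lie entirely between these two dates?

528 Ma sits inside the Terreneuvian (538.8–521) and 41 Ma inside the Eocene (56–33.9); neither of those is wholly between the two dates.
The listed epochs lying completely between them are Furongian, Cisuralian, Guadalupian, Lopingian, Paleocene — 5 in all.

5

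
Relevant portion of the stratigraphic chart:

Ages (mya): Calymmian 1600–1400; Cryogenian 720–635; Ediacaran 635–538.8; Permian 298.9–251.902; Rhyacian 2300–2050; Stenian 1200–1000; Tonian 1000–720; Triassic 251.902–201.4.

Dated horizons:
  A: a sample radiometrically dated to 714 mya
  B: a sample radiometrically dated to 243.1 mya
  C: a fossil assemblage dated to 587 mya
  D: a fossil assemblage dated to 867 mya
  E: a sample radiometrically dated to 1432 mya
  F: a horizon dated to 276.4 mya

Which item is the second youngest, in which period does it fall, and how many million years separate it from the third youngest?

F, in the Permian; 310.6 million years to C

Sorted youngest-first by Ma: B (243.1), F (276.4), C (587), A (714), D (867), E (1432).
The second youngest is F at 276.4 Ma, which lies in 298.9–251.902 Ma: the Permian.
The third youngest is C at 587 Ma; separation = |276.4 − 587| = 310.6 Myr.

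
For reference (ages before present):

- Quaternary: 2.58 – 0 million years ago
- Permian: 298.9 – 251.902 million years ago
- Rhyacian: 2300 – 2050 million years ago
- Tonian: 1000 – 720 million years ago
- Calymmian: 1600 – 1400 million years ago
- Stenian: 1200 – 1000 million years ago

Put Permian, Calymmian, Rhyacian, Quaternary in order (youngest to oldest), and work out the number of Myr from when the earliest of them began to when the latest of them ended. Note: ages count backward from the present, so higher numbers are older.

Quaternary, Permian, Calymmian, Rhyacian; total span 2300 Myr

From the excerpt: Permian 298.9–251.902; Calymmian 1600–1400; Rhyacian 2300–2050; Quaternary 2.58–0 (Ma).
Larger Ma is earlier, so the oldest is Rhyacian and the youngest is Quaternary; youngest to oldest: Quaternary, Permian, Calymmian, Rhyacian.
Oldest start 2300 minus youngest end 0 gives 2300 Myr overall.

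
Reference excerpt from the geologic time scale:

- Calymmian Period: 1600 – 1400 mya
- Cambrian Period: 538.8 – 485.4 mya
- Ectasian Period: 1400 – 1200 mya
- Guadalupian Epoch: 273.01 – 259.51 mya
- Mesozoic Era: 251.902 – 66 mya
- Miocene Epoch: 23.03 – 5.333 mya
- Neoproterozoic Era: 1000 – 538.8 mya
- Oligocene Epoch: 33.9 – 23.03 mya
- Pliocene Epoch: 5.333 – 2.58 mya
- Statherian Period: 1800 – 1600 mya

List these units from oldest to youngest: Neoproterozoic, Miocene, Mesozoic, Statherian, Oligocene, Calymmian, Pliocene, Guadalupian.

The oldest of these is Statherian (starts 1800 Ma) and the youngest is Pliocene (ends 2.58 Ma).
In between, by decreasing start age: Calymmian (1600), Neoproterozoic (1000), Guadalupian (273.01), Mesozoic (251.902), Oligocene (33.9), Miocene (23.03).

Statherian, then Calymmian, then Neoproterozoic, then Guadalupian, then Mesozoic, then Oligocene, then Miocene, then Pliocene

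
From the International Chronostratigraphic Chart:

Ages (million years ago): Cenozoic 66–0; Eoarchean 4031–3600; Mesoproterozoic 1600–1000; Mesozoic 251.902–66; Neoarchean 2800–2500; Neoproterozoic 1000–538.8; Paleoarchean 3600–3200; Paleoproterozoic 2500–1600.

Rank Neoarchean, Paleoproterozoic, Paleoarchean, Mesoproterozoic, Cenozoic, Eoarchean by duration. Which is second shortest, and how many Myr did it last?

Neoarchean, 300 million years

Start − end for each: Neoarchean 2800 − 2500 = 300; Paleoproterozoic 2500 − 1600 = 900; Paleoarchean 3600 − 3200 = 400; Mesoproterozoic 1600 − 1000 = 600; Cenozoic 66 − 0 = 66; Eoarchean 4031 − 3600 = 431.
Ranking these from shortest: Cenozoic < Neoarchean < Paleoarchean < Eoarchean < Mesoproterozoic < Paleoproterozoic.
Position 2 in that ranking is Neoarchean, which lasted 300 Myr.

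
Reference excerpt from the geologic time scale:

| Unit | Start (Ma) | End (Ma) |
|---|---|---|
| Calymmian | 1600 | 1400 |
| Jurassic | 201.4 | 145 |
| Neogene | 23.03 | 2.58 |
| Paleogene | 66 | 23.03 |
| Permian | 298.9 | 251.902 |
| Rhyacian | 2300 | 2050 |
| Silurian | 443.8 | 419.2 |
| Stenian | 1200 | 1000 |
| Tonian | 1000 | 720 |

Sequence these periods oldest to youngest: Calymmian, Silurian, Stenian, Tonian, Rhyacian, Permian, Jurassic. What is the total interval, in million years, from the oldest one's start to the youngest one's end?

From the excerpt: Calymmian 1600–1400; Silurian 443.8–419.2; Stenian 1200–1000; Tonian 1000–720; Rhyacian 2300–2050; Permian 298.9–251.902; Jurassic 201.4–145 (Ma).
Larger Ma is earlier, so the oldest is Rhyacian and the youngest is Jurassic; oldest to youngest: Rhyacian, Calymmian, Stenian, Tonian, Silurian, Permian, Jurassic.
Oldest start 2300 minus youngest end 145 gives 2155 Myr overall.

Rhyacian, Calymmian, Stenian, Tonian, Silurian, Permian, Jurassic; total span 2155 Myr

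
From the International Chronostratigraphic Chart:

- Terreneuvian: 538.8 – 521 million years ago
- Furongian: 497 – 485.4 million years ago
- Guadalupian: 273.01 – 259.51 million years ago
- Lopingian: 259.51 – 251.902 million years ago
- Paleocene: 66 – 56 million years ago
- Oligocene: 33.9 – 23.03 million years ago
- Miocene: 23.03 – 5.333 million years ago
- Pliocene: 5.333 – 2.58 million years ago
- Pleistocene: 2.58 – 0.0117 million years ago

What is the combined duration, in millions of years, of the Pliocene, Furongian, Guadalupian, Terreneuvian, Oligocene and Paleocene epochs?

Each duration: Pliocene = 2.753; Furongian = 11.6; Guadalupian = 13.5; Terreneuvian = 17.8; Oligocene = 10.87; Paleocene = 10.
Sum: 2.753 + 11.6 + 13.5 + 17.8 + 10.87 + 10 = 66.523 Myr.

66.523 million years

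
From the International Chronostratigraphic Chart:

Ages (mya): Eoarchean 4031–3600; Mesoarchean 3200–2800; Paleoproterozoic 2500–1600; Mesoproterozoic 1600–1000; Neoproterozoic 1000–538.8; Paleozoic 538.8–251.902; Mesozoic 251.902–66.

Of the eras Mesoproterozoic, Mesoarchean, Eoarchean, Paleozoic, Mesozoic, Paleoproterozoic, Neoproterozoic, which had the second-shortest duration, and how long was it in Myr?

Paleozoic, 286.898 million years

Durations: Mesoproterozoic 600; Mesoarchean 400; Eoarchean 431; Paleozoic 286.898; Mesozoic 185.902; Paleoproterozoic 900; Neoproterozoic 461.2 Myr.
Sorted shortest-first: Mesozoic (185.902), Paleozoic (286.898), Mesoarchean (400), Eoarchean (431), Neoproterozoic (461.2), Mesoproterozoic (600), Paleoproterozoic (900).
The second shortest is Paleozoic at 286.898 Myr.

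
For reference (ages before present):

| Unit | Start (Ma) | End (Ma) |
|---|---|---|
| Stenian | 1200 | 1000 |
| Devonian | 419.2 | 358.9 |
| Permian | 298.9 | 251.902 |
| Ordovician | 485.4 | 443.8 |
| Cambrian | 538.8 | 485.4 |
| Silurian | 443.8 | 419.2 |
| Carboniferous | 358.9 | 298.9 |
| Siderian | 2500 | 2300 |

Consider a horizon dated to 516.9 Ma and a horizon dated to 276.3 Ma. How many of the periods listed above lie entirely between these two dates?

The older date is 516.9 Ma and the younger is 276.3 Ma.
Periods with start < 516.9 and end > 276.3 Ma: Ordovician (485.4–443.8), Silurian (443.8–419.2), Devonian (419.2–358.9), Carboniferous (358.9–298.9).
That is 4 complete periods.

4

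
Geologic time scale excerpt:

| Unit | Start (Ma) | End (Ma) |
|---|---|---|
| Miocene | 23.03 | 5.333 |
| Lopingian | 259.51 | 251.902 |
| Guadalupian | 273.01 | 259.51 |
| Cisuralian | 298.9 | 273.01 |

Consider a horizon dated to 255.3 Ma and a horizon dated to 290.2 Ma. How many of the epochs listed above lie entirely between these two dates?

The older date is 290.2 Ma and the younger is 255.3 Ma.
Epochs with start < 290.2 and end > 255.3 Ma: Guadalupian (273.01–259.51).
That is 1 complete epoch.

1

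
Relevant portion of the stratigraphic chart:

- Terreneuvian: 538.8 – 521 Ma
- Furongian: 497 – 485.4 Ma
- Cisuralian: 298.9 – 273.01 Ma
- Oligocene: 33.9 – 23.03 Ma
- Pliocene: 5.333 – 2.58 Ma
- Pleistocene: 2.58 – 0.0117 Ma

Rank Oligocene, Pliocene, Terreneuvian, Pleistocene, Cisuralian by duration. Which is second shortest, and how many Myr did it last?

Pliocene, 2.753 million years

Start − end for each: Oligocene 33.9 − 23.03 = 10.87; Pliocene 5.333 − 2.58 = 2.753; Terreneuvian 538.8 − 521 = 17.8; Pleistocene 2.58 − 0.0117 = 2.5683; Cisuralian 298.9 − 273.01 = 25.89.
Ranking these from shortest: Pleistocene < Pliocene < Oligocene < Terreneuvian < Cisuralian.
Position 2 in that ranking is Pliocene, which lasted 2.753 Myr.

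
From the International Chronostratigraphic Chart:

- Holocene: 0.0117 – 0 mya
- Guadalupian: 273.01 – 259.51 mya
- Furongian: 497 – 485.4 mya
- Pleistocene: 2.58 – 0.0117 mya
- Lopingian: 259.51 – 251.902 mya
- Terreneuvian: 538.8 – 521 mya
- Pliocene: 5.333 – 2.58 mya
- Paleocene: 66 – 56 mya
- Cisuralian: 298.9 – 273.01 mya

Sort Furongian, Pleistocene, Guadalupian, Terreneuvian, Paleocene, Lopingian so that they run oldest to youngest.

The oldest of these is Terreneuvian (starts 538.8 Ma) and the youngest is Pleistocene (ends 0.0117 Ma).
In between, by decreasing start age: Furongian (497), Guadalupian (273.01), Lopingian (259.51), Paleocene (66).

Terreneuvian, Furongian, Guadalupian, Lopingian, Paleocene, Pleistocene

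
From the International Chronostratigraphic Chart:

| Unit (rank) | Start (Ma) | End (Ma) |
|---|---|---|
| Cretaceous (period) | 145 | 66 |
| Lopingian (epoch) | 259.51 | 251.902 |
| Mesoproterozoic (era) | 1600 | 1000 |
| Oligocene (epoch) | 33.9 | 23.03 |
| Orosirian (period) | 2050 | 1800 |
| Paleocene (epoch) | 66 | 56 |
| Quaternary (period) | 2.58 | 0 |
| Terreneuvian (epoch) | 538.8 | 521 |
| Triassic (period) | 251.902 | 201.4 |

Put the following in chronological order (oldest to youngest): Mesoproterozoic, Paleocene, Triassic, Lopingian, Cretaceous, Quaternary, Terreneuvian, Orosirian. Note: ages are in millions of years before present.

Orosirian, Mesoproterozoic, Terreneuvian, Lopingian, Triassic, Cretaceous, Paleocene, Quaternary

The oldest of these is Orosirian (starts 2050 Ma) and the youngest is Quaternary (ends 0 Ma).
In between, by decreasing start age: Mesoproterozoic (1600), Terreneuvian (538.8), Lopingian (259.51), Triassic (251.902), Cretaceous (145), Paleocene (66).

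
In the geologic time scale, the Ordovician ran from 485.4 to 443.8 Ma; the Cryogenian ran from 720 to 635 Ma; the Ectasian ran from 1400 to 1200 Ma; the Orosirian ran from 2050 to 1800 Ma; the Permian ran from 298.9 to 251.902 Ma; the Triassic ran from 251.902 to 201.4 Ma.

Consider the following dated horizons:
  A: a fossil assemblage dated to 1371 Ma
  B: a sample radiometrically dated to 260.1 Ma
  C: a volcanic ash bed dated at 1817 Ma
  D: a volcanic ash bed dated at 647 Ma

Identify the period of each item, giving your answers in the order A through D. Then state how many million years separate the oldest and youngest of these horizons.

A — Ectasian; B — Permian; C — Orosirian; D — Cryogenian; span 1556.9 million years

Match each age against the start–end ranges in the excerpt: A = 1371 Ma → Ectasian (1400–1200); B = 260.1 Ma → Permian (298.9–251.902); C = 1817 Ma → Orosirian (2050–1800); D = 647 Ma → Cryogenian (720–635).
The largest age is 1817 Ma and the smallest is 260.1 Ma; their difference is 1556.9 Myr.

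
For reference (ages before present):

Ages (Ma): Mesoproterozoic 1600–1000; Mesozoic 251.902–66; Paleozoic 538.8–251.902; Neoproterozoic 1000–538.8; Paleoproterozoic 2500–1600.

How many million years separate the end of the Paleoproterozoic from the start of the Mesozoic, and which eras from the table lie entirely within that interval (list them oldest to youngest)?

The Paleoproterozoic closes at 1600 Ma and the Mesozoic opens at 251.902 Ma, so the interval is 1600 − 251.902 = 1348.098 Myr.
An era fits inside if it starts at or after 1600 Ma and ends at or before 251.902 Ma; oldest first that gives Mesoproterozoic, Neoproterozoic, Paleozoic.

1348.098 million years; Mesoproterozoic, Neoproterozoic, Paleozoic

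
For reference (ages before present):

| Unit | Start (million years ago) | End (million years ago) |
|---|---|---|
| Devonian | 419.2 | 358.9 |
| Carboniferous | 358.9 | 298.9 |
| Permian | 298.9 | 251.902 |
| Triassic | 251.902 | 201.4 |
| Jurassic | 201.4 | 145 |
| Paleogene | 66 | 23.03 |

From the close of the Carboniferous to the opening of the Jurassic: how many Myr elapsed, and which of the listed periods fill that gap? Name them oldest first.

97.5 million years; Permian, Triassic

The Carboniferous closes at 298.9 Ma and the Jurassic opens at 201.4 Ma, so the interval is 298.9 − 201.4 = 97.5 Myr.
A period fits inside if it starts at or after 298.9 Ma and ends at or before 201.4 Ma; oldest first that gives Permian, Triassic.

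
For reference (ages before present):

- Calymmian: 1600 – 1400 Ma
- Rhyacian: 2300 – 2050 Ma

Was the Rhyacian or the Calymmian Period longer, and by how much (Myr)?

Rhyacian, by 50 million years

Rhyacian: 2300 − 2050 = 250 Myr.
Calymmian: 1600 − 1400 = 200 Myr.
Difference: 250 − 200 = 50 Myr, so the Rhyacian was longer.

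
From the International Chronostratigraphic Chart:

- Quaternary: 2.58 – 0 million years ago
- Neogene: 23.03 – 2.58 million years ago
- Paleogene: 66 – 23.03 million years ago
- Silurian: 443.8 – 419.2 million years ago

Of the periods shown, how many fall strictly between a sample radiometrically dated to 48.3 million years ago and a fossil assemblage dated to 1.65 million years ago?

The older date is 48.3 Ma and the younger is 1.65 Ma.
Periods with start < 48.3 and end > 1.65 Ma: Neogene (23.03–2.58).
That is 1 complete period.

1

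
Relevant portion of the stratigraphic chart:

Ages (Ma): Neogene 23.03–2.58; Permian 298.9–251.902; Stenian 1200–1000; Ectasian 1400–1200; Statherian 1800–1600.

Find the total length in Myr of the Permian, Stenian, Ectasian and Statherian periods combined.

646.998 million years

Duration is start − end for each: (298.9 − 251.902) + (1200 − 1000) + (1400 − 1200) + (1800 − 1600).
That is 46.998 + 200 + 200 + 200, which totals 646.998 million years.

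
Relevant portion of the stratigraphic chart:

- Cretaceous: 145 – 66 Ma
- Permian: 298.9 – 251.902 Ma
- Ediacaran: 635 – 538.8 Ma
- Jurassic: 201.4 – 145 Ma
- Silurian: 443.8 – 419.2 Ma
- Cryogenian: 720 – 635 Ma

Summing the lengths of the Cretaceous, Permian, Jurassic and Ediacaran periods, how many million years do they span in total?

Each duration: Cretaceous = 79; Permian = 46.998; Jurassic = 56.4; Ediacaran = 96.2.
Sum: 79 + 46.998 + 56.4 + 96.2 = 278.598 Myr.

278.598 million years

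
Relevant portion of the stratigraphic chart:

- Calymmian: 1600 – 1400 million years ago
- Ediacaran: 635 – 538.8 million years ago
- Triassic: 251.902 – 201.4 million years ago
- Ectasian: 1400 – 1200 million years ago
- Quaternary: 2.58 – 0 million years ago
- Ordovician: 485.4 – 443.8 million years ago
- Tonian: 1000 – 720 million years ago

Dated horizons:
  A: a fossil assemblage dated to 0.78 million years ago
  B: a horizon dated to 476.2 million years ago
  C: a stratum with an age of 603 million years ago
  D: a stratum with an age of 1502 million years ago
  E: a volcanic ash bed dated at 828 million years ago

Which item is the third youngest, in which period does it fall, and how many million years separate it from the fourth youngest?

Sorted youngest-first by Ma: A (0.78), B (476.2), C (603), E (828), D (1502).
The third youngest is C at 603 Ma, which lies in 635–538.8 Ma: the Ediacaran.
The fourth youngest is E at 828 Ma; separation = |603 − 828| = 225 Myr.

C, in the Ediacaran; 225 million years to E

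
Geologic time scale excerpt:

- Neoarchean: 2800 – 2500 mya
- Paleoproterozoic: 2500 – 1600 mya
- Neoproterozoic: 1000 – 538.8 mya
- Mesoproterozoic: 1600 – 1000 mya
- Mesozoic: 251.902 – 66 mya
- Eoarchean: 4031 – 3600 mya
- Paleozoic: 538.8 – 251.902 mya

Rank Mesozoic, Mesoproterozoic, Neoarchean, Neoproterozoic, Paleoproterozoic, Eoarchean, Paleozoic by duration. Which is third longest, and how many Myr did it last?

Start − end for each: Mesozoic 251.902 − 66 = 185.902; Mesoproterozoic 1600 − 1000 = 600; Neoarchean 2800 − 2500 = 300; Neoproterozoic 1000 − 538.8 = 461.2; Paleoproterozoic 2500 − 1600 = 900; Eoarchean 4031 − 3600 = 431; Paleozoic 538.8 − 251.902 = 286.898.
Ranking these from longest: Paleoproterozoic > Mesoproterozoic > Neoproterozoic > Eoarchean > Neoarchean > Paleozoic > Mesozoic.
Position 3 in that ranking is Neoproterozoic, which lasted 461.2 Myr.

Neoproterozoic, 461.2 million years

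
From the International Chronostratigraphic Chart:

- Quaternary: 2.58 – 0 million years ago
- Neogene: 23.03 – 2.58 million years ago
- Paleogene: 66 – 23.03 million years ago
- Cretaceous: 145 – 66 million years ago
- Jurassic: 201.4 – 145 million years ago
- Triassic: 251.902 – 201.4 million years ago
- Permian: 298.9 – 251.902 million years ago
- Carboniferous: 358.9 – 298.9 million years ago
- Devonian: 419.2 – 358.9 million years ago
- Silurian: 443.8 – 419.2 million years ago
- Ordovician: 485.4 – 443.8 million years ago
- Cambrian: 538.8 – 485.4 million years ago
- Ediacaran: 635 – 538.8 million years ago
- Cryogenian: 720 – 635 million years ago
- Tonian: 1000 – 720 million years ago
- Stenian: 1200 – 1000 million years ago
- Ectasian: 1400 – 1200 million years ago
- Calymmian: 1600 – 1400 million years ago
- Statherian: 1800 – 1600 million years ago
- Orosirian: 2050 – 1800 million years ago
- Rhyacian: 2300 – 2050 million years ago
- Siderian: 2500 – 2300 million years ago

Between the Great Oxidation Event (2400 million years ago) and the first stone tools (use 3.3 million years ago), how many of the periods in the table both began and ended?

19

2400 Ma sits inside the Siderian (2500–2300) and 3.3 Ma inside the Neogene (23.03–2.58); neither of those is wholly between the two dates.
The listed periods lying completely between them are Rhyacian, Orosirian, Statherian, Calymmian, Ectasian, Stenian, Tonian, Cryogenian, Ediacaran, Cambrian, Ordovician, Silurian, Devonian, Carboniferous, Permian, Triassic, Jurassic, Cretaceous, Paleogene — 19 in all.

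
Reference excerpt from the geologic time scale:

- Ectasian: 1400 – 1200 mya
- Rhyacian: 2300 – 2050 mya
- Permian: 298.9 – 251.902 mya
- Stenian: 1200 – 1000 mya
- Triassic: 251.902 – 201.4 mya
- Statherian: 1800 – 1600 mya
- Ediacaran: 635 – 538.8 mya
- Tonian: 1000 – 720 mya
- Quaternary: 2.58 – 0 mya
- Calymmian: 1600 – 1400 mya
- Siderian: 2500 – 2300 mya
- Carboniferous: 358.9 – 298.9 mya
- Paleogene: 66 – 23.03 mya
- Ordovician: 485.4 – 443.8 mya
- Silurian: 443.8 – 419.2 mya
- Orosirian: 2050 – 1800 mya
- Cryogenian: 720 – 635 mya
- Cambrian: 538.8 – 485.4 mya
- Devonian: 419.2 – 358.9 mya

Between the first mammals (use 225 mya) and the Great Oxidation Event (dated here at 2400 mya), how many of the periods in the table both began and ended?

15

2400 Ma sits inside the Siderian (2500–2300) and 225 Ma inside the Triassic (251.902–201.4); neither of those is wholly between the two dates.
The listed periods lying completely between them are Rhyacian, Orosirian, Statherian, Calymmian, Ectasian, Stenian, Tonian, Cryogenian, Ediacaran, Cambrian, Ordovician, Silurian, Devonian, Carboniferous, Permian — 15 in all.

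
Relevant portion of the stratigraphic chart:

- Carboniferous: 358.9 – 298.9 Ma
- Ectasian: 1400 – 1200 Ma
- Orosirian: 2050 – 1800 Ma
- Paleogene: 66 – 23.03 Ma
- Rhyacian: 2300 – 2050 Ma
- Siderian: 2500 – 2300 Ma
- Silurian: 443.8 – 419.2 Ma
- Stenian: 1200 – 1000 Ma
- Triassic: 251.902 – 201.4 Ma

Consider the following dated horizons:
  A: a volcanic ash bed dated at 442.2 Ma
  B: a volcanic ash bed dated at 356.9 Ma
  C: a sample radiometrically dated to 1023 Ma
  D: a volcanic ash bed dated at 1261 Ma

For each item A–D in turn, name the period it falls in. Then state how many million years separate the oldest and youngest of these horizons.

Match each age against the start–end ranges in the excerpt: A = 442.2 Ma → Silurian (443.8–419.2); B = 356.9 Ma → Carboniferous (358.9–298.9); C = 1023 Ma → Stenian (1200–1000); D = 1261 Ma → Ectasian (1400–1200).
The largest age is 1261 Ma and the smallest is 356.9 Ma; their difference is 904.1 Myr.

A — Silurian; B — Carboniferous; C — Stenian; D — Ectasian; span 904.1 million years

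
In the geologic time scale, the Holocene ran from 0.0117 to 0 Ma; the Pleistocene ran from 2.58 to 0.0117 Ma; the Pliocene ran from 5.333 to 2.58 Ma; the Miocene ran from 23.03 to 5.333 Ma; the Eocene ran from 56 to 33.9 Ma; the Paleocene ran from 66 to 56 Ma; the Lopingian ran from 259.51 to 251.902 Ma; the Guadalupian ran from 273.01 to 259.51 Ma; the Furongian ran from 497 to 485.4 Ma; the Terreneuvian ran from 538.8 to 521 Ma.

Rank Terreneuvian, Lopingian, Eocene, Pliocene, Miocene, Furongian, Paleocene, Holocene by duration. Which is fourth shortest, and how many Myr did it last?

Paleocene, 10 million years

Durations: Terreneuvian 17.8; Lopingian 7.608; Eocene 22.1; Pliocene 2.753; Miocene 17.697; Furongian 11.6; Paleocene 10; Holocene 0.0117 Myr.
Sorted shortest-first: Holocene (0.0117), Pliocene (2.753), Lopingian (7.608), Paleocene (10), Furongian (11.6), Miocene (17.697), Terreneuvian (17.8), Eocene (22.1).
The fourth shortest is Paleocene at 10 Myr.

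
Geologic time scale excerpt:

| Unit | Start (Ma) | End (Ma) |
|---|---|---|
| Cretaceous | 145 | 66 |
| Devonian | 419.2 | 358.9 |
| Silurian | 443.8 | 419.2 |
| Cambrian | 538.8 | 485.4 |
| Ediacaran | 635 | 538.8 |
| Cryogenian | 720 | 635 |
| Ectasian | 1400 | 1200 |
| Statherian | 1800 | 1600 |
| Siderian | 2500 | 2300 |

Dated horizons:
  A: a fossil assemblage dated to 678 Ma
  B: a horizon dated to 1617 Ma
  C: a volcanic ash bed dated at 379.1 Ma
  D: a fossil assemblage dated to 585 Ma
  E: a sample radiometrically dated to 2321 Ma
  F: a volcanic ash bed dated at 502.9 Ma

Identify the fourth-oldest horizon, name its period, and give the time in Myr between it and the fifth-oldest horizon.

D, in the Ediacaran; 82.1 million years to F

Larger Ma means older, so oldest first: E 2321 > B 1617 > A 678 > D 585 > F 502.9 > C 379.1.
Counting 4 along gives D (585 Ma); the excerpt puts that inside the Ediacaran, 635–538.8 Ma.
Next in line is F (502.9 Ma), and 585 − 502.9 = 82.1 Myr.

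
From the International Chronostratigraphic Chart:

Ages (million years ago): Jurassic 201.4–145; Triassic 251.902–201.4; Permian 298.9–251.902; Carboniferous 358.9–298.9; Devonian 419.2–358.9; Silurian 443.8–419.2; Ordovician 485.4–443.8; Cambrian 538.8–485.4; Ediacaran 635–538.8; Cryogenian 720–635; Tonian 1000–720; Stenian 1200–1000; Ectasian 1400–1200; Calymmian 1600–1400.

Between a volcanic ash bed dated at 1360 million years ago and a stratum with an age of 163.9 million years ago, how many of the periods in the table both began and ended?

1360 Ma sits inside the Ectasian (1400–1200) and 163.9 Ma inside the Jurassic (201.4–145); neither of those is wholly between the two dates.
The listed periods lying completely between them are Stenian, Tonian, Cryogenian, Ediacaran, Cambrian, Ordovician, Silurian, Devonian, Carboniferous, Permian, Triassic — 11 in all.

11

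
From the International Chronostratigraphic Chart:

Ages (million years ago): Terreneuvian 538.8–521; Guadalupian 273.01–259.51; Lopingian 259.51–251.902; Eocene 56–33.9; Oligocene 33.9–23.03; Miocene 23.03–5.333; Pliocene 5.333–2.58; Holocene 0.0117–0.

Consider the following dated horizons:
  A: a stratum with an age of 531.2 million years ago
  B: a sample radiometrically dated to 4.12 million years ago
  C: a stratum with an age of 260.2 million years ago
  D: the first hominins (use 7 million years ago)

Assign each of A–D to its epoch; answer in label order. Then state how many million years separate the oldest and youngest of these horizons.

A — Terreneuvian; B — Pliocene; C — Guadalupian; D — Miocene; span 527.08 million years

A: 531.2 Ma lies in 538.8–521 Ma, so Terreneuvian.
B: 4.12 Ma lies in 5.333–2.58 Ma, so Pliocene.
C: 260.2 Ma lies in 273.01–259.51 Ma, so Guadalupian.
D: 7 Ma lies in 23.03–5.333 Ma, so Miocene.
Oldest = 531.2 Ma, youngest = 4.12 Ma → span 527.08 Myr.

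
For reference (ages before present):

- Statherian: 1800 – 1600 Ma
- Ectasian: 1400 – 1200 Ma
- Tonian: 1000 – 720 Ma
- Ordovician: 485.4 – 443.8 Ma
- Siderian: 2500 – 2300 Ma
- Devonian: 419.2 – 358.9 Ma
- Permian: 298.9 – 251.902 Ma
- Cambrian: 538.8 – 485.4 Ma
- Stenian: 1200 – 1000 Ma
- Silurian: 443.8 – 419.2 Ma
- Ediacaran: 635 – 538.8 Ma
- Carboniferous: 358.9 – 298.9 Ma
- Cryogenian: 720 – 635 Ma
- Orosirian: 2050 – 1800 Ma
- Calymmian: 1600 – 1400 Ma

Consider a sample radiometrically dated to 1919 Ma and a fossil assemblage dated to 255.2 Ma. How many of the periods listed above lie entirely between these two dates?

The older date is 1919 Ma and the younger is 255.2 Ma.
Periods with start < 1919 and end > 255.2 Ma: Statherian (1800–1600), Calymmian (1600–1400), Ectasian (1400–1200), Stenian (1200–1000), Tonian (1000–720), Cryogenian (720–635), Ediacaran (635–538.8), Cambrian (538.8–485.4), Ordovician (485.4–443.8), Silurian (443.8–419.2), Devonian (419.2–358.9), Carboniferous (358.9–298.9).
That is 12 complete periods.

12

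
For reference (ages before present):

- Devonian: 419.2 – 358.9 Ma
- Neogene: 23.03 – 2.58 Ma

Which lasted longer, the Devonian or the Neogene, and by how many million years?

Devonian, by 39.85 million years

Devonian: 419.2 − 358.9 = 60.3 Myr.
Neogene: 23.03 − 2.58 = 20.45 Myr.
Difference: 60.3 − 20.45 = 39.85 Myr, so the Devonian was longer.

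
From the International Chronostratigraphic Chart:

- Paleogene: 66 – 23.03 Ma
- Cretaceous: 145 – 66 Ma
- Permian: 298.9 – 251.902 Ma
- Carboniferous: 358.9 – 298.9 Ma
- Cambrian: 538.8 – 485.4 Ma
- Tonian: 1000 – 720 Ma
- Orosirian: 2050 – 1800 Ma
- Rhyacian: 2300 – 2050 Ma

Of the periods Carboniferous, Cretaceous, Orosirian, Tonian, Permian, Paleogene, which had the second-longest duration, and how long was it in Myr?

Orosirian, 250 million years

Durations: Carboniferous 60; Cretaceous 79; Orosirian 250; Tonian 280; Permian 46.998; Paleogene 42.97 Myr.
Sorted longest-first: Tonian (280), Orosirian (250), Cretaceous (79), Carboniferous (60), Permian (46.998), Paleogene (42.97).
The second longest is Orosirian at 250 Myr.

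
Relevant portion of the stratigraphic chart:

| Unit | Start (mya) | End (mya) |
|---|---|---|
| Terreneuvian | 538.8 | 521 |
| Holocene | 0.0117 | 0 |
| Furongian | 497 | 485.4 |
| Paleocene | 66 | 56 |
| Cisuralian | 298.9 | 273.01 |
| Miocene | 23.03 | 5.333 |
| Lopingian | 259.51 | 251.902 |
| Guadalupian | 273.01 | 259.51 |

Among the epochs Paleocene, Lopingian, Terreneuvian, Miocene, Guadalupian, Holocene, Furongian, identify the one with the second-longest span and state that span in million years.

Miocene, 17.697 million years

Start − end for each: Paleocene 66 − 56 = 10; Lopingian 259.51 − 251.902 = 7.608; Terreneuvian 538.8 − 521 = 17.8; Miocene 23.03 − 5.333 = 17.697; Guadalupian 273.01 − 259.51 = 13.5; Holocene 0.0117 − 0 = 0.0117; Furongian 497 − 485.4 = 11.6.
Ranking these from longest: Terreneuvian > Miocene > Guadalupian > Furongian > Paleocene > Lopingian > Holocene.
Position 2 in that ranking is Miocene, which lasted 17.697 Myr.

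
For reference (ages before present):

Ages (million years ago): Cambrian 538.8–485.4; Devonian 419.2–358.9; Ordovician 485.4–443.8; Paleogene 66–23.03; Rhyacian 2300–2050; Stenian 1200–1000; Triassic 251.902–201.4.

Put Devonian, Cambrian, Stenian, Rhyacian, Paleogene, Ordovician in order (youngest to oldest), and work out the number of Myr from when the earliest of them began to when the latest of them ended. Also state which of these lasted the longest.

Paleogene, Devonian, Ordovician, Cambrian, Stenian, Rhyacian; total span 2276.97 Myr; longest is Rhyacian

Start ages (Ma): Rhyacian 2300, Stenian 1200, Cambrian 538.8, Ordovician 485.4, Devonian 419.2, Paleogene 66.
Ordered youngest to oldest: Paleogene, Devonian, Ordovician, Cambrian, Stenian, Rhyacian.
Span = 2300 − 23.03 = 2276.97 Myr.
Durations: Ordovician 41.6, Cambrian 53.4, Paleogene 42.97, Devonian 60.3, Stenian 200, Rhyacian 250 → longest is Rhyacian (250 Myr).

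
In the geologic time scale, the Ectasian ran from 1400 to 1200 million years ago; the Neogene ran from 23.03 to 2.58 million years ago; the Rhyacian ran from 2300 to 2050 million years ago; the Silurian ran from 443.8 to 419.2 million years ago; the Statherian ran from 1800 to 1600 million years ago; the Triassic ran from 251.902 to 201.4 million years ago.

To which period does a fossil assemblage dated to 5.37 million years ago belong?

5.37 Ma lies between 23.03 and 2.58 Ma, so it falls in the Neogene.

Neogene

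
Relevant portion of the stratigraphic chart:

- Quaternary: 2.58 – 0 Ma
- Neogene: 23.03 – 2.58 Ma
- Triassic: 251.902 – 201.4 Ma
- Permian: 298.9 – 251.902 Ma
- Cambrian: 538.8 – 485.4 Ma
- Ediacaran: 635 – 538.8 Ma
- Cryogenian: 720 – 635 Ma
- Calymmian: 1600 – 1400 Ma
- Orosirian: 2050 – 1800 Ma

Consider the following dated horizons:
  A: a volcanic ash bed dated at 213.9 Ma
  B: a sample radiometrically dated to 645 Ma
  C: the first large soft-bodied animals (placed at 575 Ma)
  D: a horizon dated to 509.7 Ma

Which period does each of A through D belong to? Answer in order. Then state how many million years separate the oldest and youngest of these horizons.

A — Triassic; B — Cryogenian; C — Ediacaran; D — Cambrian; span 431.1 million years

Match each age against the start–end ranges in the excerpt: A = 213.9 Ma → Triassic (251.902–201.4); B = 645 Ma → Cryogenian (720–635); C = 575 Ma → Ediacaran (635–538.8); D = 509.7 Ma → Cambrian (538.8–485.4).
The largest age is 645 Ma and the smallest is 213.9 Ma; their difference is 431.1 Myr.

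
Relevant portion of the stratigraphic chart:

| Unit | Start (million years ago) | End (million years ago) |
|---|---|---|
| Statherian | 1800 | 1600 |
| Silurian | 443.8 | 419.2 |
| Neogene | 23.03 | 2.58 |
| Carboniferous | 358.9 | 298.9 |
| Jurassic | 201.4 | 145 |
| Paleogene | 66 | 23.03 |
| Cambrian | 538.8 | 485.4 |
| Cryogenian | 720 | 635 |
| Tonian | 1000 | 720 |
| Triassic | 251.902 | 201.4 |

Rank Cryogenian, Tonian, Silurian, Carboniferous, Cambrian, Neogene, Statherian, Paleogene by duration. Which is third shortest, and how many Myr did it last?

Paleogene, 42.97 million years

Start − end for each: Cryogenian 720 − 635 = 85; Tonian 1000 − 720 = 280; Silurian 443.8 − 419.2 = 24.6; Carboniferous 358.9 − 298.9 = 60; Cambrian 538.8 − 485.4 = 53.4; Neogene 23.03 − 2.58 = 20.45; Statherian 1800 − 1600 = 200; Paleogene 66 − 23.03 = 42.97.
Ranking these from shortest: Neogene < Silurian < Paleogene < Cambrian < Carboniferous < Cryogenian < Statherian < Tonian.
Position 3 in that ranking is Paleogene, which lasted 42.97 Myr.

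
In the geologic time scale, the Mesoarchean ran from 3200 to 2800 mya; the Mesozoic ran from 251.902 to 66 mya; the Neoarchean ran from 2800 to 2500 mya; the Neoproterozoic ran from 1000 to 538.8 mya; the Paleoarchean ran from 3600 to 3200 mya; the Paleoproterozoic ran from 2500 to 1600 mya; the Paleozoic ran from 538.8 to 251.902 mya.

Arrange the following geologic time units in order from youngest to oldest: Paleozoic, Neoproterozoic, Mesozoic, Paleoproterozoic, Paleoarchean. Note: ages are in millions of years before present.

The oldest of these is Paleoarchean (starts 3600 Ma) and the youngest is Mesozoic (ends 66 Ma).
In between, by decreasing start age: Paleoproterozoic (2500), Neoproterozoic (1000), Paleozoic (538.8).
Listing youngest first means reversing that sequence.

Mesozoic, Paleozoic, Neoproterozoic, Paleoproterozoic, Paleoarchean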